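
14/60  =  7/30 = 0.23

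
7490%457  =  178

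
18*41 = 738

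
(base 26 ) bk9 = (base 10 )7965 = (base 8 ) 17435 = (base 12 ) 4739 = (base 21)i16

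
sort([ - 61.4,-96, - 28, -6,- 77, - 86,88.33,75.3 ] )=[ - 96 ,- 86,-77,- 61.4, - 28,  -  6, 75.3,88.33] 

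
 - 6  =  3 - 9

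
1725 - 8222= - 6497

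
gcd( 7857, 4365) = 873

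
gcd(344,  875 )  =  1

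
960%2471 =960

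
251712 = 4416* 57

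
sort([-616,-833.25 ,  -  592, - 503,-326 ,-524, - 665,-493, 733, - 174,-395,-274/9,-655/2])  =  [ - 833.25, - 665, - 616, - 592,-524, -503, - 493,-395, - 655/2,-326,-174,  -  274/9, 733]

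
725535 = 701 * 1035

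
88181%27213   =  6542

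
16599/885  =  5533/295=18.76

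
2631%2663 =2631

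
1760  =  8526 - 6766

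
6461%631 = 151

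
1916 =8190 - 6274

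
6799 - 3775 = 3024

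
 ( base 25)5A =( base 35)3u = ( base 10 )135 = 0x87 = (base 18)79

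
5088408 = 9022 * 564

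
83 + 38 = 121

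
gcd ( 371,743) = 1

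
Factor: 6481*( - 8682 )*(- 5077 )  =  2^1*3^1* 1447^1*5077^1*6481^1=   285672849234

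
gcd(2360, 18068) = 4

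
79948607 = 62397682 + 17550925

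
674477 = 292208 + 382269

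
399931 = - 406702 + 806633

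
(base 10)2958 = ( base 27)41f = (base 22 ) 62A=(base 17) a40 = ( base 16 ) B8E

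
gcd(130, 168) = 2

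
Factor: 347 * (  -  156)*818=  - 2^3 * 3^1* 13^1*347^1*409^1 = - 44279976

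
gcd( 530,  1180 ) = 10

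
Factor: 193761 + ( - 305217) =  -  2^5*3^4* 43^1 = -111456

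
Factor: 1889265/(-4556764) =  - 2^( - 2)*3^1*5^1*7^1*19^1* 947^1*1139191^( - 1 ) 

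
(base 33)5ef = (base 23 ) B4B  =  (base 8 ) 13442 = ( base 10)5922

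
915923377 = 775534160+140389217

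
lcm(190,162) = 15390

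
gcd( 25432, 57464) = 88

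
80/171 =80/171 = 0.47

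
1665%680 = 305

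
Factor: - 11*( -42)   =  2^1*3^1*7^1*11^1 = 462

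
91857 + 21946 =113803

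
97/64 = 1  +  33/64 =1.52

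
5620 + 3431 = 9051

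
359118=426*843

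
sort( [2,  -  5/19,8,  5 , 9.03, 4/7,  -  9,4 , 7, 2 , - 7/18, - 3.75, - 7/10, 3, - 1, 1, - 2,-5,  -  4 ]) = [-9, - 5,-4,-3.75 , - 2 , - 1, - 7/10,-7/18,-5/19,4/7,1 , 2,2 , 3, 4, 5, 7, 8, 9.03] 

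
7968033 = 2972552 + 4995481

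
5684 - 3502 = 2182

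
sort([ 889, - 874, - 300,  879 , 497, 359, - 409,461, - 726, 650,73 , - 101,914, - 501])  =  [ - 874, - 726, - 501,  -  409, - 300, - 101,73, 359, 461, 497, 650,879 , 889,914]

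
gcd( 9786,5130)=6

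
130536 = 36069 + 94467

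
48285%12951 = 9432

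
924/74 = 12  +  18/37= 12.49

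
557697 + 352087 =909784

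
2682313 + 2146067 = 4828380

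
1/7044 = 1/7044 = 0.00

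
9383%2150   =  783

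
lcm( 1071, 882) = 14994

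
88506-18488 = 70018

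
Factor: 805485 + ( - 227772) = 577713 = 3^1*192571^1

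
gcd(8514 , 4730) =946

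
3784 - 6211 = -2427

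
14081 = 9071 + 5010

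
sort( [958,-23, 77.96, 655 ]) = [-23, 77.96, 655,958]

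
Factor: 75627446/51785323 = 2^1 * 1033^( - 1)*50131^( - 1)*37813723^1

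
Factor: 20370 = 2^1*3^1*5^1*7^1 *97^1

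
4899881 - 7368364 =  - 2468483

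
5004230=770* 6499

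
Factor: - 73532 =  - 2^2*31^1*593^1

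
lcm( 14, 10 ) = 70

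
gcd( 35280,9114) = 294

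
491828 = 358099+133729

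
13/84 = 13/84 = 0.15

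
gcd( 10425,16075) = 25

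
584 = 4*146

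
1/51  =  1/51 = 0.02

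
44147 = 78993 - 34846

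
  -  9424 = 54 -9478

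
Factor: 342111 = 3^1*7^1*11^1*1481^1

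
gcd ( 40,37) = 1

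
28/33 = 28/33 = 0.85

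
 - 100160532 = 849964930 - 950125462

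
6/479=6/479 = 0.01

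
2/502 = 1/251 = 0.00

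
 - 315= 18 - 333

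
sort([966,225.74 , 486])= [225.74,486, 966 ]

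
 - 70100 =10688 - 80788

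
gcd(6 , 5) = 1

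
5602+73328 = 78930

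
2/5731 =2/5731  =  0.00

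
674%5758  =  674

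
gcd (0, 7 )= 7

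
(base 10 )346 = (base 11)295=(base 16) 15a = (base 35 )9V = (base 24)EA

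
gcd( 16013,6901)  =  67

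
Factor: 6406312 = 2^3*11^1*43^1* 1693^1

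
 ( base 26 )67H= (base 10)4255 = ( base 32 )44v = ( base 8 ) 10237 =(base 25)6K5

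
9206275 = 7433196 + 1773079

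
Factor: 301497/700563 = 7^3*797^(  -  1) = 343/797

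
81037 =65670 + 15367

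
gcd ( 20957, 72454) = 1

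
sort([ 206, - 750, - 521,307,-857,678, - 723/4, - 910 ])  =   [-910, - 857, - 750, - 521, - 723/4,206, 307,  678]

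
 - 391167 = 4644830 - 5035997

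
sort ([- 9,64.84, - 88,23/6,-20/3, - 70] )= [  -  88, - 70, - 9, - 20/3 , 23/6,64.84 ]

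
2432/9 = 2432/9 = 270.22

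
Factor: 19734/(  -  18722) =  - 39/37 = -3^1*13^1 * 37^( - 1)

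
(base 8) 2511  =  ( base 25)243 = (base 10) 1353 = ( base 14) 6c9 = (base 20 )37D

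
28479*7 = 199353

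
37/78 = 37/78 = 0.47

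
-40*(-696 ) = 27840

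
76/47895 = 76/47895=0.00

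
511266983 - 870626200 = -359359217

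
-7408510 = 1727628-9136138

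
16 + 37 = 53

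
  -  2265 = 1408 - 3673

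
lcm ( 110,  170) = 1870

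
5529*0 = 0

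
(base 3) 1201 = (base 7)64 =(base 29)1h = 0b101110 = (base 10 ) 46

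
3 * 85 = 255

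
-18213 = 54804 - 73017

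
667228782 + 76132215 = 743360997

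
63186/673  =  63186/673  =  93.89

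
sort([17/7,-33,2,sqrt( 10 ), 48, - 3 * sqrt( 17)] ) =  [ - 33, - 3*sqrt( 17), 2, 17/7, sqrt( 10), 48] 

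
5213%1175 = 513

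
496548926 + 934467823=1431016749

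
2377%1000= 377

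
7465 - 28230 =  - 20765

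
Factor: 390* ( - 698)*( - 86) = 23410920 =2^3*3^1*  5^1 * 13^1*43^1*349^1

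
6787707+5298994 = 12086701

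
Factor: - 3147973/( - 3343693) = 3147973^1*3343693^ ( - 1 )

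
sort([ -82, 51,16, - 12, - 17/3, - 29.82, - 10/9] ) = [-82, - 29.82,-12, - 17/3,  -  10/9,16  ,  51 ] 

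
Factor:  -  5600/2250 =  - 2^4*3^( - 2)*5^( - 1 ) * 7^1 = - 112/45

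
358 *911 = 326138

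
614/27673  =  614/27673  =  0.02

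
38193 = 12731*3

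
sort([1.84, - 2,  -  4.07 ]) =[ - 4.07,  -  2, 1.84] 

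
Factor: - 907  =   - 907^1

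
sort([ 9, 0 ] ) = [0,  9] 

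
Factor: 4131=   3^5*17^1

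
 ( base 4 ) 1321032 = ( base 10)7758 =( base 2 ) 1111001001110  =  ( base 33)743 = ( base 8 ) 17116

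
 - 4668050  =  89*( -52450)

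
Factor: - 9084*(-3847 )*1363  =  2^2*3^1*29^1*47^1*757^1 *3847^1 = 47631599724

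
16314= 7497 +8817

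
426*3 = 1278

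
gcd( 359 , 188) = 1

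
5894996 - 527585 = 5367411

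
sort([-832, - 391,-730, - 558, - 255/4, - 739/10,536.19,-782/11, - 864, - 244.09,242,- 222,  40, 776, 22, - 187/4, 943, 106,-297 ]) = [ - 864 , - 832, - 730, - 558, - 391, - 297,-244.09, - 222, -739/10, - 782/11, - 255/4,  -  187/4,22,40 , 106, 242,536.19,776, 943]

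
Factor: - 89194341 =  - 3^1*19^1 * 43^1 * 151^1 * 241^1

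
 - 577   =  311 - 888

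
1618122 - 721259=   896863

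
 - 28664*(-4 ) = 114656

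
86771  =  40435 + 46336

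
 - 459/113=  -459/113 = -  4.06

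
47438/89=533 + 1/89 = 533.01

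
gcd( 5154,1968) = 6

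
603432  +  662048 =1265480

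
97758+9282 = 107040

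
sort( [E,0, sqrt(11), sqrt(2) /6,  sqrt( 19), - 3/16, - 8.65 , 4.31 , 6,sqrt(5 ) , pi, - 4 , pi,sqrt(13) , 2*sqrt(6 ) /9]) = [ - 8.65,-4,-3/16, 0,sqrt( 2 ) /6,2*sqrt( 6) /9, sqrt(5 ),  E,pi, pi,sqrt(11), sqrt( 13 ) , 4.31,sqrt( 19),6 ]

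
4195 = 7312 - 3117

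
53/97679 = 1/1843= 0.00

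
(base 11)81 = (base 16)59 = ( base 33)2n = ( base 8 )131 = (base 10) 89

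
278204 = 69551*4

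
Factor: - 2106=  - 2^1*3^4*13^1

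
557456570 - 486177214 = 71279356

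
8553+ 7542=16095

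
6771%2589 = 1593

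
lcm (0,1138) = 0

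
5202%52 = 2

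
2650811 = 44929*59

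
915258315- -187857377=1103115692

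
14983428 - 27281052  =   - 12297624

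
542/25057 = 542/25057 = 0.02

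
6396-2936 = 3460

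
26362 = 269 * 98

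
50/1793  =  50/1793  =  0.03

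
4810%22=14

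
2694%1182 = 330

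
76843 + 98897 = 175740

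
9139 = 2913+6226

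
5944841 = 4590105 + 1354736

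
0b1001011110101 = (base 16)12f5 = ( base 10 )4853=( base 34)46p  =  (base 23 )940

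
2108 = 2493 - 385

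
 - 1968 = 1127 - 3095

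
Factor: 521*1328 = 2^4 * 83^1*521^1 =691888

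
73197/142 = 73197/142 = 515.47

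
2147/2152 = 2147/2152  =  1.00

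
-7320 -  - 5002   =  -2318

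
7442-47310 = - 39868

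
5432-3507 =1925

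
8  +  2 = 10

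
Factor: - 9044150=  - 2^1*5^2*180883^1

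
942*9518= 8965956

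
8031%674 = 617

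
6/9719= 6/9719= 0.00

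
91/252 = 13/36 = 0.36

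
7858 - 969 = 6889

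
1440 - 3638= - 2198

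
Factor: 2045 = 5^1*409^1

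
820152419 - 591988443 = 228163976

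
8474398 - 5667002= 2807396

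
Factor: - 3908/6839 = -2^2 * 7^( - 1) = - 4/7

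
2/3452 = 1/1726 = 0.00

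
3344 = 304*11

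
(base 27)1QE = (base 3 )1222112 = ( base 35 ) 16a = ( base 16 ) 5A5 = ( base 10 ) 1445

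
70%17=2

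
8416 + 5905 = 14321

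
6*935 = 5610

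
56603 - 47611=8992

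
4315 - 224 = 4091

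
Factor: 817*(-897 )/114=-2^ ( - 1)*13^1*23^1*43^1 = - 12857/2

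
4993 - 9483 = -4490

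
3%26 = 3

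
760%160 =120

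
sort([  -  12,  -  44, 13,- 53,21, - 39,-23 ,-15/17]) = [ - 53,-44, - 39, - 23, - 12,  -  15/17, 13,21]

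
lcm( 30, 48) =240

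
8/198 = 4/99 = 0.04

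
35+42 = 77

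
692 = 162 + 530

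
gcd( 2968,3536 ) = 8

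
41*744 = 30504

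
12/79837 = 12/79837 = 0.00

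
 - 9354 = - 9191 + -163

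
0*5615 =0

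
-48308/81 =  - 48308/81 = - 596.40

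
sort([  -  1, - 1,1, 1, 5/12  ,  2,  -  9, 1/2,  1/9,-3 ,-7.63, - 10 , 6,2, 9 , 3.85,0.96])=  [ - 10,  -  9, - 7.63, - 3,-1,-1,1/9,5/12,1/2, 0.96, 1,1,2, 2, 3.85, 6,9]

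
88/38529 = 88/38529 = 0.00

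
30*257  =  7710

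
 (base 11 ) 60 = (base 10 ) 66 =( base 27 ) 2C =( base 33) 20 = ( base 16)42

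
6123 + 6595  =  12718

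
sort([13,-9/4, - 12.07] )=[ - 12.07, - 9/4,13] 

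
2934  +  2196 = 5130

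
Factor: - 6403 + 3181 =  - 3222= -2^1*3^2*179^1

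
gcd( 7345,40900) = 5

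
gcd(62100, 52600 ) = 100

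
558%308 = 250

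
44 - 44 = 0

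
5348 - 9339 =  - 3991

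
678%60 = 18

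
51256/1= 51256 = 51256.00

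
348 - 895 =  - 547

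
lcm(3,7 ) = 21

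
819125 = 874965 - 55840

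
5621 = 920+4701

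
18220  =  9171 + 9049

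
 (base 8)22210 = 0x2488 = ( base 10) 9352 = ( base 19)16h4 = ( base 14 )35a0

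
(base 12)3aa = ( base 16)232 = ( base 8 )1062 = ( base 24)NA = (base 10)562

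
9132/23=9132/23 = 397.04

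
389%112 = 53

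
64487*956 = 61649572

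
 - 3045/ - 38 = 80 + 5/38=80.13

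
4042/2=2021 = 2021.00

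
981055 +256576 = 1237631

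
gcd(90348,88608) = 12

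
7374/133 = 7374/133 =55.44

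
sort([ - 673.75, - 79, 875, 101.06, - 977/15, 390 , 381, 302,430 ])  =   [ - 673.75, - 79, - 977/15, 101.06, 302,  381, 390,430,875]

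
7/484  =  7/484 = 0.01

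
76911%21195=13326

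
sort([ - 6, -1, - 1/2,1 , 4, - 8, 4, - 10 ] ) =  [ - 10, - 8, - 6, - 1, - 1/2,1,4,4] 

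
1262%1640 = 1262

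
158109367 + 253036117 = 411145484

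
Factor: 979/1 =11^1*89^1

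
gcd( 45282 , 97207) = 1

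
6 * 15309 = 91854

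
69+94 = 163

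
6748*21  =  141708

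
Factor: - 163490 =-2^1*5^1*16349^1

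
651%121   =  46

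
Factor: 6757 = 29^1 *233^1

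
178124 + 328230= 506354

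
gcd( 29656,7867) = 1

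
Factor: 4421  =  4421^1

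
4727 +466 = 5193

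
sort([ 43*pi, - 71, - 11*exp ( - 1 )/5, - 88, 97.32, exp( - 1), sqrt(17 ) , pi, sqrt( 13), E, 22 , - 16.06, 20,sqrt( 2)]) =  [-88 , -71, - 16.06, - 11 * exp( -1) /5, exp( - 1),  sqrt(2),E, pi  ,  sqrt( 13), sqrt(17 ), 20,22,97.32,43 * pi] 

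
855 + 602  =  1457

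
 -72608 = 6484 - 79092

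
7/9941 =7/9941=0.00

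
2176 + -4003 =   -  1827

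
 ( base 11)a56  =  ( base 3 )1202002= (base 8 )2367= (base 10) 1271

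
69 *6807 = 469683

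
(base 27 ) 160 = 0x37b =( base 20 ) 24B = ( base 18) 2D9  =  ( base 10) 891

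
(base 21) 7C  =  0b10011111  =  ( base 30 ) 59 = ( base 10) 159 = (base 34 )4N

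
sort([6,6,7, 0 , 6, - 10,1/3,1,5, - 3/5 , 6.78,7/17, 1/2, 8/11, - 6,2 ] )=[ - 10, - 6, - 3/5,0,1/3, 7/17,1/2, 8/11,1,2,5,  6, 6, 6, 6.78,7]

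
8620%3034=2552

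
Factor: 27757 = 41^1*677^1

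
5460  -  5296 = 164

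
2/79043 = 2/79043 = 0.00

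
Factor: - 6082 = -2^1 * 3041^1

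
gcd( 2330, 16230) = 10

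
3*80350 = 241050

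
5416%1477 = 985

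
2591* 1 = 2591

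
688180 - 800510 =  - 112330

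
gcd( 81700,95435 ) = 5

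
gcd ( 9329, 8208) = 19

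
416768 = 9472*44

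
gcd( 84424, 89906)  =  2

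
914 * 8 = 7312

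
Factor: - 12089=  - 7^1*11^1*157^1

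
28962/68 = 14481/34  =  425.91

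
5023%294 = 25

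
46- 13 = 33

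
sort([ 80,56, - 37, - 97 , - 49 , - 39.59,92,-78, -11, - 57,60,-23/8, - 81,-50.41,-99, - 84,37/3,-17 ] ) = [-99, - 97, -84, - 81, - 78, - 57, - 50.41, - 49,-39.59, - 37,- 17,- 11, - 23/8, 37/3, 56,  60,  80, 92]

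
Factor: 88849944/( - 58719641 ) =-2^3*3^2*499^1*2473^1*58719641^( - 1) 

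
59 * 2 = 118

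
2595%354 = 117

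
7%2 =1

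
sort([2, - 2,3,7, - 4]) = [- 4  , - 2,2,3, 7 ]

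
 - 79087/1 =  - 79087 = - 79087.00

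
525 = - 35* ( - 15 ) 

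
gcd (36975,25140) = 15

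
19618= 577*34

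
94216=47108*2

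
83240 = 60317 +22923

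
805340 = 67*12020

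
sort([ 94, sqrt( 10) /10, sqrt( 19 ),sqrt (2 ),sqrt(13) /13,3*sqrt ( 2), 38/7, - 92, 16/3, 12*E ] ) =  [  -  92, sqrt(13) /13, sqrt(10)/10 , sqrt( 2 ), 3*sqrt(  2 ), sqrt( 19 ), 16/3,38/7  ,  12*E, 94] 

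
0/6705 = 0 =0.00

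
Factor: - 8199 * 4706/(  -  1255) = 38584494/1255 =2^1 * 3^2 * 5^( - 1 )*13^1 *181^1 * 251^( - 1 )*911^1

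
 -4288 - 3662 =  - 7950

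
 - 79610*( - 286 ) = 22768460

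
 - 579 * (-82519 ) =47778501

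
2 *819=1638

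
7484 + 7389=14873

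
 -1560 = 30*( -52) 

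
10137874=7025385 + 3112489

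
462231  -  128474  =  333757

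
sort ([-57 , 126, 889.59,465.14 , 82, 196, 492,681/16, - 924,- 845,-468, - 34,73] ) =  [-924,-845,-468, -57,-34 , 681/16,73,82,126,  196, 465.14, 492, 889.59 ]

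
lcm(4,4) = 4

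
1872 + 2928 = 4800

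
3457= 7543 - 4086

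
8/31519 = 8/31519=0.00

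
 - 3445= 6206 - 9651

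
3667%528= 499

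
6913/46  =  6913/46=150.28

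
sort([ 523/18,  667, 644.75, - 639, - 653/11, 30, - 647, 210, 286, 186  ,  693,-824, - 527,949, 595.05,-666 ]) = [ - 824,-666, - 647, - 639, - 527,  -  653/11, 523/18,30, 186 , 210, 286 , 595.05,644.75,667, 693, 949] 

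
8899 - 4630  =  4269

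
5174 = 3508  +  1666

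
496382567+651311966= 1147694533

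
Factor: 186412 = 2^2*29^1*1607^1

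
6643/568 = 11  +  395/568 = 11.70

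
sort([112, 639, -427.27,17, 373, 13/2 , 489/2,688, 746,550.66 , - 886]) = [ - 886, - 427.27, 13/2,17, 112,489/2, 373,550.66, 639,688, 746]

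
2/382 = 1/191 = 0.01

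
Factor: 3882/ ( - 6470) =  - 3/5 = -3^1*5^( - 1)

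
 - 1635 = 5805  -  7440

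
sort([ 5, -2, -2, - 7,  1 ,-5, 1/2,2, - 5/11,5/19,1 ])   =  [ - 7, - 5, - 2 , - 2, - 5/11,5/19,1/2, 1 , 1, 2, 5] 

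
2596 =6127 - 3531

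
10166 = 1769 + 8397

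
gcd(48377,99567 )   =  1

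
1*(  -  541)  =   - 541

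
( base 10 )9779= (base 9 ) 14365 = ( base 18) 1c35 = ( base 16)2633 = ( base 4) 2120303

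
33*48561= 1602513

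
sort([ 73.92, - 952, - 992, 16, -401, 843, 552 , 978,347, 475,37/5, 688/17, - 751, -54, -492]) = [ -992, -952, - 751, -492, - 401, - 54, 37/5, 16, 688/17, 73.92,347, 475, 552,843,978]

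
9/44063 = 9/44063= 0.00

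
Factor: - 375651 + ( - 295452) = -3^2*74567^1 = - 671103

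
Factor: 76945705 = 5^1*43^1 * 61^1*5867^1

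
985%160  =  25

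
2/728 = 1/364 =0.00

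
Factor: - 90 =-2^1*3^2*5^1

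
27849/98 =284 + 17/98 = 284.17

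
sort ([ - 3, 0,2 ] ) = [ -3, 0, 2]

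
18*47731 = 859158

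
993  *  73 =72489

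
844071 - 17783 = 826288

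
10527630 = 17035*618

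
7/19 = 7/19 = 0.37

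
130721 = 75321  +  55400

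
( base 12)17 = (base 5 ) 34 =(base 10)19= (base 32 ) J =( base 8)23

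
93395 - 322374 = - 228979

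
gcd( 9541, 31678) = 47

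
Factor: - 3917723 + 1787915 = - 2^4 * 3^1*44371^1 = -2129808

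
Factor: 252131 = 11^1*22921^1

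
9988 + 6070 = 16058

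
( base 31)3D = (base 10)106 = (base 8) 152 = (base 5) 411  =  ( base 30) 3G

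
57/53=57/53 = 1.08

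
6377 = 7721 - 1344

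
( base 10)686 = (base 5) 10221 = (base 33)kq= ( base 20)1e6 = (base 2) 1010101110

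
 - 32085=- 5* 6417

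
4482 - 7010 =-2528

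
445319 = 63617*7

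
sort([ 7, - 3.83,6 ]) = [ - 3.83, 6,  7] 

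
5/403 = 5/403 = 0.01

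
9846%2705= 1731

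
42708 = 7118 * 6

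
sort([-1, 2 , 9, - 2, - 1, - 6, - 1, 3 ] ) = [ - 6, -2 , - 1 ,-1, - 1 , 2, 3,9]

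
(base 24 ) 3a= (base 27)31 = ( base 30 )2M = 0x52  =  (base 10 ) 82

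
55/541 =55/541 =0.10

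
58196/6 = 9699 + 1/3 = 9699.33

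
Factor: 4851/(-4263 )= - 33/29 = -  3^1*11^1*29^( - 1)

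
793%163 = 141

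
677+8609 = 9286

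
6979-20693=-13714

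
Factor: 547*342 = 2^1*3^2 * 19^1* 547^1 = 187074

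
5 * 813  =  4065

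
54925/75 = 2197/3 = 732.33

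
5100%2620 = 2480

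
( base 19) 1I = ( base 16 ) 25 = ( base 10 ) 37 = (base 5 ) 122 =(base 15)27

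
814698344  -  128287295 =686411049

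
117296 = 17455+99841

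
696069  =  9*77341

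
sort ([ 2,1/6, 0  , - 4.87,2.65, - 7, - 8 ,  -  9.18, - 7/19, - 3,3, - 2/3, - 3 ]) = [ - 9.18, - 8, - 7, - 4.87, - 3 , - 3, - 2/3 , - 7/19,0,1/6,2,2.65, 3]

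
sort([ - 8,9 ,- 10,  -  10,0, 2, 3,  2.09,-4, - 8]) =[ - 10, - 10,-8,- 8, - 4,0, 2,2.09 , 3, 9]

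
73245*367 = 26880915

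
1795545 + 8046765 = 9842310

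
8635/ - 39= - 222 + 23/39  =  - 221.41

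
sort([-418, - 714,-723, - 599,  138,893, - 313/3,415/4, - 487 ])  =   [ - 723, - 714, - 599, - 487, - 418, - 313/3,415/4,138,893]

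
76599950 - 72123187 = 4476763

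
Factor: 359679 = 3^1*113^1*1061^1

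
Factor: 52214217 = 3^1*11^1*199^1*7951^1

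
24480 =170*144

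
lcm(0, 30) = 0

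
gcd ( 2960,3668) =4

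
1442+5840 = 7282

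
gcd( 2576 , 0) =2576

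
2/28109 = 2/28109 = 0.00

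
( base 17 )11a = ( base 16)13c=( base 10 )316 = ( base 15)161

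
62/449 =62/449 =0.14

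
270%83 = 21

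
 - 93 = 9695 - 9788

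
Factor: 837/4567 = 3^3 * 31^1* 4567^(  -  1 ) 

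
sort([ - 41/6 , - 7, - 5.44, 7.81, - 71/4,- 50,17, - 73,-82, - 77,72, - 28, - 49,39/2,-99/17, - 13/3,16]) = [ - 82,-77  , - 73, - 50, - 49, - 28, - 71/4, - 7, - 41/6, - 99/17, - 5.44,  -  13/3, 7.81, 16, 17, 39/2, 72]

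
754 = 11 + 743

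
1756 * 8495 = 14917220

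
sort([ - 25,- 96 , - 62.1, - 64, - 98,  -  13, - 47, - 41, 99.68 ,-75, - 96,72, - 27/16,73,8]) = [ - 98  , - 96,-96, - 75, - 64, - 62.1,-47, - 41, - 25, - 13, - 27/16,  8,72, 73,99.68]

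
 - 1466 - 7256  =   - 8722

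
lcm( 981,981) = 981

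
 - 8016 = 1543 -9559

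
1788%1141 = 647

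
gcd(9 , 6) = 3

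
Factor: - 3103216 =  - 2^4*193951^1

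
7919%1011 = 842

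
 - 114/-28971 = 38/9657 = 0.00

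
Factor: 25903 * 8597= 8597^1*25903^1 = 222688091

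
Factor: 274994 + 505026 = 2^2*5^1 * 43^1*907^1 = 780020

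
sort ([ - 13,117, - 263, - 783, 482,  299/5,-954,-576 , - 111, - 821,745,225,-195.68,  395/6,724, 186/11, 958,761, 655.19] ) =[-954, - 821,-783, - 576, - 263, - 195.68, - 111, - 13,186/11 , 299/5, 395/6,  117, 225,482,  655.19,724,745,761, 958 ] 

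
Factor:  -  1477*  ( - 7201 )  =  10635877= 7^1*19^1*211^1*379^1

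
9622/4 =2405 + 1/2 = 2405.50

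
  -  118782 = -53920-64862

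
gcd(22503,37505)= 7501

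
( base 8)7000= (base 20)8j4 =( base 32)3g0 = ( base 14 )1440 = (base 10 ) 3584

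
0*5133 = 0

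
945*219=206955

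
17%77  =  17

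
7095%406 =193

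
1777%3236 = 1777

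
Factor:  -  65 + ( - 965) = - 2^1*5^1*103^1 = - 1030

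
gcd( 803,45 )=1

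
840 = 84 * 10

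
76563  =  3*25521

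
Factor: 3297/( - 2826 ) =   -  2^( - 1 ) * 3^(  -  1 ) *7^1 = - 7/6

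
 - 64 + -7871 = -7935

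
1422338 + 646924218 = 648346556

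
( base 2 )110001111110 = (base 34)2q2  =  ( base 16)c7e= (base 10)3198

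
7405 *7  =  51835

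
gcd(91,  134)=1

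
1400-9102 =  - 7702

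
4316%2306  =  2010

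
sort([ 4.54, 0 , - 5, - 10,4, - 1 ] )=[- 10, - 5, - 1, 0, 4 , 4.54]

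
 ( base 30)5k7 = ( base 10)5107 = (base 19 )E2F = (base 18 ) FDD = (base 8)11763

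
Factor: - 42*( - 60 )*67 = 168840= 2^3*3^2*5^1*7^1 * 67^1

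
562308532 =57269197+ 505039335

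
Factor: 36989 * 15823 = 47^1* 787^1*15823^1 = 585276947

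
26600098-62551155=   -  35951057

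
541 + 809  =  1350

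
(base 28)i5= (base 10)509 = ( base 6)2205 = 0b111111101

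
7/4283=7/4283 = 0.00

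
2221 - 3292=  -1071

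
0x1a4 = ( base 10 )420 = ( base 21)k0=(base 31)DH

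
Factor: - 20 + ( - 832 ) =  - 2^2*3^1*71^1=- 852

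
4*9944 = 39776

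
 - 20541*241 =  - 4950381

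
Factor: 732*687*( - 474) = -2^3*3^3*61^1*79^1*229^1= - 238367016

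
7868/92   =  1967/23 =85.52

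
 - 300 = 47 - 347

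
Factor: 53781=3^1 * 7^1*13^1*197^1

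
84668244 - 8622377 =76045867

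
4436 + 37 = 4473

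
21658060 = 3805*5692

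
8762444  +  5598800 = 14361244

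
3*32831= 98493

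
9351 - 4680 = 4671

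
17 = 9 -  - 8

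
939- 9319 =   -  8380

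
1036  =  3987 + - 2951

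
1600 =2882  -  1282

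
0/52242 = 0 = 0.00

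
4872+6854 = 11726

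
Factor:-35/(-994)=2^( - 1)* 5^1*71^( - 1) = 5/142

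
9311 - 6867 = 2444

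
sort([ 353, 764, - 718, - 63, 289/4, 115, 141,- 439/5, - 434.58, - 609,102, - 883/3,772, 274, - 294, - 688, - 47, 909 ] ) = [-718, - 688, - 609,-434.58, - 883/3, - 294,- 439/5 , - 63, - 47, 289/4,102,115,141 , 274,353,  764, 772,909] 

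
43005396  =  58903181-15897785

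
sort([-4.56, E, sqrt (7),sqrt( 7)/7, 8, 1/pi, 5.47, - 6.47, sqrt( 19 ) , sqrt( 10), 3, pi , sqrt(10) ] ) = [-6.47,-4.56, 1/pi, sqrt(7)/7, sqrt( 7 ),E, 3,pi, sqrt ( 10), sqrt(10), sqrt( 19), 5.47 , 8]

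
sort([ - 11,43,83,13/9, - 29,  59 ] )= [ - 29 , - 11, 13/9, 43,59,  83]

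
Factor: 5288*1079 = 2^3*13^1*83^1*661^1 = 5705752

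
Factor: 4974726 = 2^1*3^1*829121^1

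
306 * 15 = 4590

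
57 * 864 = 49248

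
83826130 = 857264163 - 773438033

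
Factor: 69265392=2^4*3^1*7^1*211^1 * 977^1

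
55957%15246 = 10219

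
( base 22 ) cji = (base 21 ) e37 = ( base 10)6244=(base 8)14144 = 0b1100001100100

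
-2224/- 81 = 2224/81 = 27.46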